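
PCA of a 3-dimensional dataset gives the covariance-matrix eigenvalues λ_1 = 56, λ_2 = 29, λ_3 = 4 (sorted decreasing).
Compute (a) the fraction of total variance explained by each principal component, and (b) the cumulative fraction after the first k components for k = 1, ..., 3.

Step 1 — total variance = trace(Sigma) = Σ λ_i = 56 + 29 + 4 = 89.

Step 2 — fraction explained by component i = λ_i / Σ λ:
  PC1: 56/89 = 0.6292
  PC2: 29/89 = 0.3258
  PC3: 4/89 = 0.0449

Step 3 — cumulative fraction after k components = (λ_1 + ... + λ_k) / Σ λ:
  k = 1: 56/89 = 0.6292
  k = 2: (56 + 29)/89 = 85/89 = 0.9551
  k = 3: (56 + 29 + 4)/89 = 89/89 = 1

Summary (fraction, with percent):

explained: PC1 0.6292 (62.92%), PC2 0.3258 (32.58%), PC3 0.0449 (4.49%);  cumulative: 0.6292, 0.9551, 1


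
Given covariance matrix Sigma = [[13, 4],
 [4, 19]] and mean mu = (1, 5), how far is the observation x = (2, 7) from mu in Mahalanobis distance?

Step 1 — centre the observation: (x - mu) = (1, 2).

Step 2 — invert Sigma. det(Sigma) = 13·19 - (4)² = 231.
  Sigma^{-1} = (1/det) · [[d, -b], [-b, a]] = [[0.0823, -0.0173],
 [-0.0173, 0.0563]].

Step 3 — form the quadratic (x - mu)^T · Sigma^{-1} · (x - mu):
  Sigma^{-1} · (x - mu) = (0.0476, 0.0952).
  (x - mu)^T · [Sigma^{-1} · (x - mu)] = (1)·(0.0476) + (2)·(0.0952) = 0.2381.

Step 4 — take square root: d = √(0.2381) ≈ 0.488.

d(x, mu) = √(0.2381) ≈ 0.488


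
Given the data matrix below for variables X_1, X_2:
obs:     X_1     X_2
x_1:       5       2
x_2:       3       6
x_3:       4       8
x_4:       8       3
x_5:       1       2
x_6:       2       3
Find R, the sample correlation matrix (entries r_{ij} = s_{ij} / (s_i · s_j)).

Step 1 — column means:
  mean(X_1) = (5 + 3 + 4 + 8 + 1 + 2) / 6 = 23/6 = 3.8333
  mean(X_2) = (2 + 6 + 8 + 3 + 2 + 3) / 6 = 24/6 = 4

Step 2 — sample variances and covariances s[i,j] = (1/(n-1)) · Σ_k (x_{k,i} - mean_i) · (x_{k,j} - mean_j), with n-1 = 5:
  s[X_1,X_1] = ((1.1667)·(1.1667) + (-0.8333)·(-0.8333) + (0.1667)·(0.1667) + (4.1667)·(4.1667) + (-2.8333)·(-2.8333) + (-1.8333)·(-1.8333)) / 5 = 30.8333/5 = 6.1667
  s[X_1,X_2] = ((1.1667)·(-2) + (-0.8333)·(2) + (0.1667)·(4) + (4.1667)·(-1) + (-2.8333)·(-2) + (-1.8333)·(-1)) / 5 = 0/5 = 0
  s[X_2,X_2] = ((-2)·(-2) + (2)·(2) + (4)·(4) + (-1)·(-1) + (-2)·(-2) + (-1)·(-1)) / 5 = 30/5 = 6
  Sample standard deviations s_i = √(s[i,i]):
  s(X_1) = √(6.1667) = 2.4833
  s(X_2) = √(6) = 2.4495

Step 3 — r_{ij} = s_{ij} / (s_i · s_j):
  r[X_1,X_1] = 1 (diagonal).
  r[X_1,X_2] = 0 / (2.4833 · 2.4495) = 0 / 6.0828 = 0
  r[X_2,X_2] = 1 (diagonal).

R is symmetric with unit diagonal. Assembling:

R = [[1, 0],
 [0, 1]]


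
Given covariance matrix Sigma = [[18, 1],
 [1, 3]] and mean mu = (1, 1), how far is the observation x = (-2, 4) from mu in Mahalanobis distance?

Step 1 — centre the observation: (x - mu) = (-3, 3).

Step 2 — invert Sigma. det(Sigma) = 18·3 - (1)² = 53.
  Sigma^{-1} = (1/det) · [[d, -b], [-b, a]] = [[0.0566, -0.0189],
 [-0.0189, 0.3396]].

Step 3 — form the quadratic (x - mu)^T · Sigma^{-1} · (x - mu):
  Sigma^{-1} · (x - mu) = (-0.2264, 1.0755).
  (x - mu)^T · [Sigma^{-1} · (x - mu)] = (-3)·(-0.2264) + (3)·(1.0755) = 3.9057.

Step 4 — take square root: d = √(3.9057) ≈ 1.9763.

d(x, mu) = √(3.9057) ≈ 1.9763


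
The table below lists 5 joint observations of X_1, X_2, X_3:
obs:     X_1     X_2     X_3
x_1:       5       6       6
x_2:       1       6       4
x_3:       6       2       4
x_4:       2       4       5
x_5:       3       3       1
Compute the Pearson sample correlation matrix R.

Step 1 — column means:
  mean(X_1) = (5 + 1 + 6 + 2 + 3) / 5 = 17/5 = 3.4
  mean(X_2) = (6 + 6 + 2 + 4 + 3) / 5 = 21/5 = 4.2
  mean(X_3) = (6 + 4 + 4 + 5 + 1) / 5 = 20/5 = 4

Step 2 — sample variances and covariances s[i,j] = (1/(n-1)) · Σ_k (x_{k,i} - mean_i) · (x_{k,j} - mean_j), with n-1 = 4:
  s[X_1,X_1] = ((1.6)·(1.6) + (-2.4)·(-2.4) + (2.6)·(2.6) + (-1.4)·(-1.4) + (-0.4)·(-0.4)) / 4 = 17.2/4 = 4.3
  s[X_1,X_2] = ((1.6)·(1.8) + (-2.4)·(1.8) + (2.6)·(-2.2) + (-1.4)·(-0.2) + (-0.4)·(-1.2)) / 4 = -6.4/4 = -1.6
  s[X_1,X_3] = ((1.6)·(2) + (-2.4)·(0) + (2.6)·(0) + (-1.4)·(1) + (-0.4)·(-3)) / 4 = 3/4 = 0.75
  s[X_2,X_2] = ((1.8)·(1.8) + (1.8)·(1.8) + (-2.2)·(-2.2) + (-0.2)·(-0.2) + (-1.2)·(-1.2)) / 4 = 12.8/4 = 3.2
  s[X_2,X_3] = ((1.8)·(2) + (1.8)·(0) + (-2.2)·(0) + (-0.2)·(1) + (-1.2)·(-3)) / 4 = 7/4 = 1.75
  s[X_3,X_3] = ((2)·(2) + (0)·(0) + (0)·(0) + (1)·(1) + (-3)·(-3)) / 4 = 14/4 = 3.5
  Sample standard deviations s_i = √(s[i,i]):
  s(X_1) = √(4.3) = 2.0736
  s(X_2) = √(3.2) = 1.7889
  s(X_3) = √(3.5) = 1.8708

Step 3 — r_{ij} = s_{ij} / (s_i · s_j):
  r[X_1,X_1] = 1 (diagonal).
  r[X_1,X_2] = -1.6 / (2.0736 · 1.7889) = -1.6 / 3.7094 = -0.4313
  r[X_1,X_3] = 0.75 / (2.0736 · 1.8708) = 0.75 / 3.8794 = 0.1933
  r[X_2,X_2] = 1 (diagonal).
  r[X_2,X_3] = 1.75 / (1.7889 · 1.8708) = 1.75 / 3.3466 = 0.5229
  r[X_3,X_3] = 1 (diagonal).

R is symmetric with unit diagonal. Assembling:

R = [[1, -0.4313, 0.1933],
 [-0.4313, 1, 0.5229],
 [0.1933, 0.5229, 1]]


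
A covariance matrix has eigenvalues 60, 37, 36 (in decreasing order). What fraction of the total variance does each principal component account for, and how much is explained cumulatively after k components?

Step 1 — total variance = trace(Sigma) = Σ λ_i = 60 + 37 + 36 = 133.

Step 2 — fraction explained by component i = λ_i / Σ λ:
  PC1: 60/133 = 0.4511
  PC2: 37/133 = 0.2782
  PC3: 36/133 = 0.2707

Step 3 — cumulative fraction after k components = (λ_1 + ... + λ_k) / Σ λ:
  k = 1: 60/133 = 0.4511
  k = 2: (60 + 37)/133 = 97/133 = 0.7293
  k = 3: (60 + 37 + 36)/133 = 133/133 = 1

Summary (fraction, with percent):

explained: PC1 0.4511 (45.11%), PC2 0.2782 (27.82%), PC3 0.2707 (27.07%);  cumulative: 0.4511, 0.7293, 1


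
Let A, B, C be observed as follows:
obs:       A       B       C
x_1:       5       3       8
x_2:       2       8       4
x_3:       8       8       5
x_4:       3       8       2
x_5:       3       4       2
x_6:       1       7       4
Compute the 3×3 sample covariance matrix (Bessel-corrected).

Step 1 — column means:
  mean(A) = (5 + 2 + 8 + 3 + 3 + 1) / 6 = 22/6 = 3.6667
  mean(B) = (3 + 8 + 8 + 8 + 4 + 7) / 6 = 38/6 = 6.3333
  mean(C) = (8 + 4 + 5 + 2 + 2 + 4) / 6 = 25/6 = 4.1667

Step 2 — sample covariance S[i,j] = (1/(n-1)) · Σ_k (x_{k,i} - mean_i) · (x_{k,j} - mean_j), with n-1 = 5.
  S[A,A] = ((1.3333)·(1.3333) + (-1.6667)·(-1.6667) + (4.3333)·(4.3333) + (-0.6667)·(-0.6667) + (-0.6667)·(-0.6667) + (-2.6667)·(-2.6667)) / 5 = 31.3333/5 = 6.2667
  S[A,B] = ((1.3333)·(-3.3333) + (-1.6667)·(1.6667) + (4.3333)·(1.6667) + (-0.6667)·(1.6667) + (-0.6667)·(-2.3333) + (-2.6667)·(0.6667)) / 5 = -1.3333/5 = -0.2667
  S[A,C] = ((1.3333)·(3.8333) + (-1.6667)·(-0.1667) + (4.3333)·(0.8333) + (-0.6667)·(-2.1667) + (-0.6667)·(-2.1667) + (-2.6667)·(-0.1667)) / 5 = 12.3333/5 = 2.4667
  S[B,B] = ((-3.3333)·(-3.3333) + (1.6667)·(1.6667) + (1.6667)·(1.6667) + (1.6667)·(1.6667) + (-2.3333)·(-2.3333) + (0.6667)·(0.6667)) / 5 = 25.3333/5 = 5.0667
  S[B,C] = ((-3.3333)·(3.8333) + (1.6667)·(-0.1667) + (1.6667)·(0.8333) + (1.6667)·(-2.1667) + (-2.3333)·(-2.1667) + (0.6667)·(-0.1667)) / 5 = -10.3333/5 = -2.0667
  S[C,C] = ((3.8333)·(3.8333) + (-0.1667)·(-0.1667) + (0.8333)·(0.8333) + (-2.1667)·(-2.1667) + (-2.1667)·(-2.1667) + (-0.1667)·(-0.1667)) / 5 = 24.8333/5 = 4.9667

S is symmetric (S[j,i] = S[i,j]). Assembling:

S = [[6.2667, -0.2667, 2.4667],
 [-0.2667, 5.0667, -2.0667],
 [2.4667, -2.0667, 4.9667]]


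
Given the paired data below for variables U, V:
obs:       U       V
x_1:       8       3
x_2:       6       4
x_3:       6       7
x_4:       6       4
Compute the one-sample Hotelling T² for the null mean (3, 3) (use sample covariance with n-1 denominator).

Step 1 — sample mean vector:
  mean(U) = (8 + 6 + 6 + 6) / 4 = 26/4 = 6.5
  mean(V) = (3 + 4 + 7 + 4) / 4 = 18/4 = 4.5
  x̄ = (6.5, 4.5),  deviation x̄ - mu_0 = (6.5, 4.5) - (3, 3) = (3.5, 1.5).

Step 2 — sample covariance matrix, S[i,j] = (1/(n-1)) · Σ_k (x_{k,i} - mean_i) · (x_{k,j} - mean_j), divisor n-1 = 3:
  S[U,U] = ((1.5)·(1.5) + (-0.5)·(-0.5) + (-0.5)·(-0.5) + (-0.5)·(-0.5)) / 3 = 3/3 = 1
  S[U,V] = ((1.5)·(-1.5) + (-0.5)·(-0.5) + (-0.5)·(2.5) + (-0.5)·(-0.5)) / 3 = -3/3 = -1
  S[V,V] = ((-1.5)·(-1.5) + (-0.5)·(-0.5) + (2.5)·(2.5) + (-0.5)·(-0.5)) / 3 = 9/3 = 3
  S = [[1, -1],
 [-1, 3]].

Step 3 — invert S. det(S) = 1·3 - (-1)² = 2.
  S^{-1} = (1/det) · [[d, -b], [-b, a]] = [[1.5, 0.5],
 [0.5, 0.5]].

Step 4 — quadratic form (x̄ - mu_0)^T · S^{-1} · (x̄ - mu_0):
  S^{-1} · (x̄ - mu_0) = (6, 2.5),
  (x̄ - mu_0)^T · [...] = (3.5)·(6) + (1.5)·(2.5) = 24.75.

Step 5 — scale by n: T² = 4 · 24.75 = 99.

T² ≈ 99


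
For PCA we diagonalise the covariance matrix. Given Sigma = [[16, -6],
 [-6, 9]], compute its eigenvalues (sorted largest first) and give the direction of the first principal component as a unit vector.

Step 1 — characteristic polynomial of 2×2 Sigma:
  det(Sigma - λI) = λ² - trace · λ + det = 0.
  trace = 16 + 9 = 25, det = 16·9 - (-6)² = 108.
Step 2 — discriminant:
  Δ = trace² - 4·det = 625 - 432 = 193.
Step 3 — eigenvalues:
  λ = (trace ± √Δ)/2 = (25 ± 13.8924)/2,
  λ_1 = 19.4462,  λ_2 = 5.5538.

Step 4 — unit eigenvector for λ_1: solve (Sigma - λ_1 I)v = 0. First row:
  (16 - 19.4462)·v_x + (-6)·v_y = 0, i.e. (-3.4462)·v_x + (-6)·v_y = 0,
  so v ∝ (b, λ_1 - a) = (-6, 3.4462); multiply by -1 so the first entry is positive: u = (6, -3.4462).
  ||u|| = √((6)² + (-3.4462)²) = √(47.8764) ≈ 6.9193,
  v_1 = u/||u|| ≈ (0.8671, -0.4981) (||v_1|| = 1).

λ_1 = 19.4462,  λ_2 = 5.5538;  v_1 ≈ (0.8671, -0.4981)


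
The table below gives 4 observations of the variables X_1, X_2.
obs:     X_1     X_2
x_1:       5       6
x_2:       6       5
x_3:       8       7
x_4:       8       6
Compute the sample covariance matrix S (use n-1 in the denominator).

Step 1 — column means:
  mean(X_1) = (5 + 6 + 8 + 8) / 4 = 27/4 = 6.75
  mean(X_2) = (6 + 5 + 7 + 6) / 4 = 24/4 = 6

Step 2 — sample covariance S[i,j] = (1/(n-1)) · Σ_k (x_{k,i} - mean_i) · (x_{k,j} - mean_j), with n-1 = 3.
  S[X_1,X_1] = ((-1.75)·(-1.75) + (-0.75)·(-0.75) + (1.25)·(1.25) + (1.25)·(1.25)) / 3 = 6.75/3 = 2.25
  S[X_1,X_2] = ((-1.75)·(0) + (-0.75)·(-1) + (1.25)·(1) + (1.25)·(0)) / 3 = 2/3 = 0.6667
  S[X_2,X_2] = ((0)·(0) + (-1)·(-1) + (1)·(1) + (0)·(0)) / 3 = 2/3 = 0.6667

S is symmetric (S[j,i] = S[i,j]). Assembling:

S = [[2.25, 0.6667],
 [0.6667, 0.6667]]


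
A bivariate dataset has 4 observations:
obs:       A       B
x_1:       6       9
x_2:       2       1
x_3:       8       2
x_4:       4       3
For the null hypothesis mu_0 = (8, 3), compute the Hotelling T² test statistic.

Step 1 — sample mean vector:
  mean(A) = (6 + 2 + 8 + 4) / 4 = 20/4 = 5
  mean(B) = (9 + 1 + 2 + 3) / 4 = 15/4 = 3.75
  x̄ = (5, 3.75),  deviation x̄ - mu_0 = (5, 3.75) - (8, 3) = (-3, 0.75).

Step 2 — sample covariance matrix, S[i,j] = (1/(n-1)) · Σ_k (x_{k,i} - mean_i) · (x_{k,j} - mean_j), divisor n-1 = 3:
  S[A,A] = ((1)·(1) + (-3)·(-3) + (3)·(3) + (-1)·(-1)) / 3 = 20/3 = 6.6667
  S[A,B] = ((1)·(5.25) + (-3)·(-2.75) + (3)·(-1.75) + (-1)·(-0.75)) / 3 = 9/3 = 3
  S[B,B] = ((5.25)·(5.25) + (-2.75)·(-2.75) + (-1.75)·(-1.75) + (-0.75)·(-0.75)) / 3 = 38.75/3 = 12.9167
  S = [[6.6667, 3],
 [3, 12.9167]].

Step 3 — invert S. det(S) = 6.6667·12.9167 - (3)² = 77.1111.
  S^{-1} = (1/det) · [[d, -b], [-b, a]] = [[0.1675, -0.0389],
 [-0.0389, 0.0865]].

Step 4 — quadratic form (x̄ - mu_0)^T · S^{-1} · (x̄ - mu_0):
  S^{-1} · (x̄ - mu_0) = (-0.5317, 0.1816),
  (x̄ - mu_0)^T · [...] = (-3)·(-0.5317) + (0.75)·(0.1816) = 1.7313.

Step 5 — scale by n: T² = 4 · 1.7313 = 6.9251.

T² ≈ 6.9251


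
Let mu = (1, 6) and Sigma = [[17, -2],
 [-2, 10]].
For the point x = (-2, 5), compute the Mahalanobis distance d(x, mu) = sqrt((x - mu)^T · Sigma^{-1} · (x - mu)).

Step 1 — centre the observation: (x - mu) = (-3, -1).

Step 2 — invert Sigma. det(Sigma) = 17·10 - (-2)² = 166.
  Sigma^{-1} = (1/det) · [[d, -b], [-b, a]] = [[0.0602, 0.012],
 [0.012, 0.1024]].

Step 3 — form the quadratic (x - mu)^T · Sigma^{-1} · (x - mu):
  Sigma^{-1} · (x - mu) = (-0.1928, -0.1386).
  (x - mu)^T · [Sigma^{-1} · (x - mu)] = (-3)·(-0.1928) + (-1)·(-0.1386) = 0.7169.

Step 4 — take square root: d = √(0.7169) ≈ 0.8467.

d(x, mu) = √(0.7169) ≈ 0.8467


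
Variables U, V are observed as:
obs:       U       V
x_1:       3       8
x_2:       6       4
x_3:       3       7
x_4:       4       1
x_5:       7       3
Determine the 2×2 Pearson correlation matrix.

Step 1 — column means:
  mean(U) = (3 + 6 + 3 + 4 + 7) / 5 = 23/5 = 4.6
  mean(V) = (8 + 4 + 7 + 1 + 3) / 5 = 23/5 = 4.6

Step 2 — sample variances and covariances s[i,j] = (1/(n-1)) · Σ_k (x_{k,i} - mean_i) · (x_{k,j} - mean_j), with n-1 = 4:
  s[U,U] = ((-1.6)·(-1.6) + (1.4)·(1.4) + (-1.6)·(-1.6) + (-0.6)·(-0.6) + (2.4)·(2.4)) / 4 = 13.2/4 = 3.3
  s[U,V] = ((-1.6)·(3.4) + (1.4)·(-0.6) + (-1.6)·(2.4) + (-0.6)·(-3.6) + (2.4)·(-1.6)) / 4 = -11.8/4 = -2.95
  s[V,V] = ((3.4)·(3.4) + (-0.6)·(-0.6) + (2.4)·(2.4) + (-3.6)·(-3.6) + (-1.6)·(-1.6)) / 4 = 33.2/4 = 8.3
  Sample standard deviations s_i = √(s[i,i]):
  s(U) = √(3.3) = 1.8166
  s(V) = √(8.3) = 2.881

Step 3 — r_{ij} = s_{ij} / (s_i · s_j):
  r[U,U] = 1 (diagonal).
  r[U,V] = -2.95 / (1.8166 · 2.881) = -2.95 / 5.2335 = -0.5637
  r[V,V] = 1 (diagonal).

R is symmetric with unit diagonal. Assembling:

R = [[1, -0.5637],
 [-0.5637, 1]]


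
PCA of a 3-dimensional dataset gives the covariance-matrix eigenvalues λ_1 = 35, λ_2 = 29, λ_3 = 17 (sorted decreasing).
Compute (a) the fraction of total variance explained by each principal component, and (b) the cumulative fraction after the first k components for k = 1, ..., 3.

Step 1 — total variance = trace(Sigma) = Σ λ_i = 35 + 29 + 17 = 81.

Step 2 — fraction explained by component i = λ_i / Σ λ:
  PC1: 35/81 = 0.4321
  PC2: 29/81 = 0.358
  PC3: 17/81 = 0.2099

Step 3 — cumulative fraction after k components = (λ_1 + ... + λ_k) / Σ λ:
  k = 1: 35/81 = 0.4321
  k = 2: (35 + 29)/81 = 64/81 = 0.7901
  k = 3: (35 + 29 + 17)/81 = 81/81 = 1

Summary (fraction, with percent):

explained: PC1 0.4321 (43.21%), PC2 0.358 (35.8%), PC3 0.2099 (20.99%);  cumulative: 0.4321, 0.7901, 1


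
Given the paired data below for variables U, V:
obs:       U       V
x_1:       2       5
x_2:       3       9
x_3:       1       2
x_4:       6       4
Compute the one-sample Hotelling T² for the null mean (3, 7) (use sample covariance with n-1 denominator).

Step 1 — sample mean vector:
  mean(U) = (2 + 3 + 1 + 6) / 4 = 12/4 = 3
  mean(V) = (5 + 9 + 2 + 4) / 4 = 20/4 = 5
  x̄ = (3, 5),  deviation x̄ - mu_0 = (3, 5) - (3, 7) = (0, -2).

Step 2 — sample covariance matrix, S[i,j] = (1/(n-1)) · Σ_k (x_{k,i} - mean_i) · (x_{k,j} - mean_j), divisor n-1 = 3:
  S[U,U] = ((-1)·(-1) + (0)·(0) + (-2)·(-2) + (3)·(3)) / 3 = 14/3 = 4.6667
  S[U,V] = ((-1)·(0) + (0)·(4) + (-2)·(-3) + (3)·(-1)) / 3 = 3/3 = 1
  S[V,V] = ((0)·(0) + (4)·(4) + (-3)·(-3) + (-1)·(-1)) / 3 = 26/3 = 8.6667
  S = [[4.6667, 1],
 [1, 8.6667]].

Step 3 — invert S. det(S) = 4.6667·8.6667 - (1)² = 39.4444.
  S^{-1} = (1/det) · [[d, -b], [-b, a]] = [[0.2197, -0.0254],
 [-0.0254, 0.1183]].

Step 4 — quadratic form (x̄ - mu_0)^T · S^{-1} · (x̄ - mu_0):
  S^{-1} · (x̄ - mu_0) = (0.0507, -0.2366),
  (x̄ - mu_0)^T · [...] = (0)·(0.0507) + (-2)·(-0.2366) = 0.4732.

Step 5 — scale by n: T² = 4 · 0.4732 = 1.893.

T² ≈ 1.893


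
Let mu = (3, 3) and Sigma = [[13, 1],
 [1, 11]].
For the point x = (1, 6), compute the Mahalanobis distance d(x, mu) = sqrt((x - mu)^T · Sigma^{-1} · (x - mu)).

Step 1 — centre the observation: (x - mu) = (-2, 3).

Step 2 — invert Sigma. det(Sigma) = 13·11 - (1)² = 142.
  Sigma^{-1} = (1/det) · [[d, -b], [-b, a]] = [[0.0775, -0.007],
 [-0.007, 0.0915]].

Step 3 — form the quadratic (x - mu)^T · Sigma^{-1} · (x - mu):
  Sigma^{-1} · (x - mu) = (-0.1761, 0.2887).
  (x - mu)^T · [Sigma^{-1} · (x - mu)] = (-2)·(-0.1761) + (3)·(0.2887) = 1.2183.

Step 4 — take square root: d = √(1.2183) ≈ 1.1038.

d(x, mu) = √(1.2183) ≈ 1.1038


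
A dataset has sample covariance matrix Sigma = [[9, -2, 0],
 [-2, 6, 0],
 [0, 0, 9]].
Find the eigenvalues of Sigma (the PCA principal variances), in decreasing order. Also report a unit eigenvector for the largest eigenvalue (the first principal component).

Step 1 — characteristic polynomial p(λ) = det(λI - Sigma) = λ³ - tr·λ² + c_1·λ - det, where tr = trace, c_1 = sum of the principal 2×2 minors, det = det(Sigma):
  tr = 9 + 6 + 9 = 24,
  c_1 = (9·6 - (-2)²) + (9·9 - (0)²) + (6·9 - (0)²) = 50 + 81 + 54 = 185,
  det = 9·(6·9 - (0)²) - (-2)·((-2)·9 - (0)·(0)) + (0)·((-2)·(0) - 6·(0)) = 9·(54) - (-2)·(-18) + (0)·(0) = 450.
  So p(λ) = λ³ - 24λ² + 185λ - 450.
Step 2 — look for an integer root (rational root theorem: any rational root is an integer divisor of 450). Testing λ = 5:
  p(5) = 125 - 600 + 925 - 450 = 0  ✓
  Dividing out (λ - 5): p(λ) = (λ - 5)(λ² - 19λ + 90).
Step 3 — remaining eigenvalues from the quadratic λ² - 19λ + 90 = 0:
  Δ = 19² - 4·90 = 361 - 360 = 1,  λ = (19 ± √1)/2 = (19 ± 1)/2 = 10 or 9.
  Sorted: λ_1 = 10,  λ_2 = 9,  λ_3 = 5  (check: sum = 24 = tr ✓).

Step 4 — unit eigenvector for λ_1 = 10: v spans the null space of (Sigma - λ_1 I), whose rows are
  r_1 = (-1, -2, 0),  r_2 = (-2, -4, 0),  r_3 = (0, 0, -1).
  v is orthogonal to every row, so take v ∝ r_1 × r_3 = ((-2)·(-1) - (0)·(0), (0)·(0) - (-1)·(-1), (-1)·(0) - (-2)·(0)) = (2, -1, 0).
  Let u = (2, -1, 0).
  ||u|| = √((2)² + (-1)² + (0)²) = √(5) ≈ 2.2361,  v_1 = u/||u|| ≈ (0.8944, -0.4472, 0) (||v_1|| = 1).

λ_1 = 10,  λ_2 = 9,  λ_3 = 5;  v_1 ≈ (0.8944, -0.4472, 0)


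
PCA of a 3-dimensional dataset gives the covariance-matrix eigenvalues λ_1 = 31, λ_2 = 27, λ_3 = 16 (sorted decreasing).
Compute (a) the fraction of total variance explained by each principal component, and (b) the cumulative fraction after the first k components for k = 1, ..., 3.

Step 1 — total variance = trace(Sigma) = Σ λ_i = 31 + 27 + 16 = 74.

Step 2 — fraction explained by component i = λ_i / Σ λ:
  PC1: 31/74 = 0.4189
  PC2: 27/74 = 0.3649
  PC3: 16/74 = 0.2162

Step 3 — cumulative fraction after k components = (λ_1 + ... + λ_k) / Σ λ:
  k = 1: 31/74 = 0.4189
  k = 2: (31 + 27)/74 = 58/74 = 0.7838
  k = 3: (31 + 27 + 16)/74 = 74/74 = 1

Summary (fraction, with percent):

explained: PC1 0.4189 (41.89%), PC2 0.3649 (36.49%), PC3 0.2162 (21.62%);  cumulative: 0.4189, 0.7838, 1


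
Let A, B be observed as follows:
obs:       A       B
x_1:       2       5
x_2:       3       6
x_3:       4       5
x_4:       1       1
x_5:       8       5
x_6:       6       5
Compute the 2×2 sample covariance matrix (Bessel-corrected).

Step 1 — column means:
  mean(A) = (2 + 3 + 4 + 1 + 8 + 6) / 6 = 24/6 = 4
  mean(B) = (5 + 6 + 5 + 1 + 5 + 5) / 6 = 27/6 = 4.5

Step 2 — sample covariance S[i,j] = (1/(n-1)) · Σ_k (x_{k,i} - mean_i) · (x_{k,j} - mean_j), with n-1 = 5.
  S[A,A] = ((-2)·(-2) + (-1)·(-1) + (0)·(0) + (-3)·(-3) + (4)·(4) + (2)·(2)) / 5 = 34/5 = 6.8
  S[A,B] = ((-2)·(0.5) + (-1)·(1.5) + (0)·(0.5) + (-3)·(-3.5) + (4)·(0.5) + (2)·(0.5)) / 5 = 11/5 = 2.2
  S[B,B] = ((0.5)·(0.5) + (1.5)·(1.5) + (0.5)·(0.5) + (-3.5)·(-3.5) + (0.5)·(0.5) + (0.5)·(0.5)) / 5 = 15.5/5 = 3.1

S is symmetric (S[j,i] = S[i,j]). Assembling:

S = [[6.8, 2.2],
 [2.2, 3.1]]


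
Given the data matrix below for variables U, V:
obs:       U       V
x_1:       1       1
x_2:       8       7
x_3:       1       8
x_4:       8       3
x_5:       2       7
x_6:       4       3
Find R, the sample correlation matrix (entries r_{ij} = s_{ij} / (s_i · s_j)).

Step 1 — column means:
  mean(U) = (1 + 8 + 1 + 8 + 2 + 4) / 6 = 24/6 = 4
  mean(V) = (1 + 7 + 8 + 3 + 7 + 3) / 6 = 29/6 = 4.8333

Step 2 — sample variances and covariances s[i,j] = (1/(n-1)) · Σ_k (x_{k,i} - mean_i) · (x_{k,j} - mean_j), with n-1 = 5:
  s[U,U] = ((-3)·(-3) + (4)·(4) + (-3)·(-3) + (4)·(4) + (-2)·(-2) + (0)·(0)) / 5 = 54/5 = 10.8
  s[U,V] = ((-3)·(-3.8333) + (4)·(2.1667) + (-3)·(3.1667) + (4)·(-1.8333) + (-2)·(2.1667) + (0)·(-1.8333)) / 5 = -1/5 = -0.2
  s[V,V] = ((-3.8333)·(-3.8333) + (2.1667)·(2.1667) + (3.1667)·(3.1667) + (-1.8333)·(-1.8333) + (2.1667)·(2.1667) + (-1.8333)·(-1.8333)) / 5 = 40.8333/5 = 8.1667
  Sample standard deviations s_i = √(s[i,i]):
  s(U) = √(10.8) = 3.2863
  s(V) = √(8.1667) = 2.8577

Step 3 — r_{ij} = s_{ij} / (s_i · s_j):
  r[U,U] = 1 (diagonal).
  r[U,V] = -0.2 / (3.2863 · 2.8577) = -0.2 / 9.3915 = -0.0213
  r[V,V] = 1 (diagonal).

R is symmetric with unit diagonal. Assembling:

R = [[1, -0.0213],
 [-0.0213, 1]]


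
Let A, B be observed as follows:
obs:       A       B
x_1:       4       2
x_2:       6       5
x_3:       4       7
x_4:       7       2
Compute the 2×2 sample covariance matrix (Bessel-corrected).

Step 1 — column means:
  mean(A) = (4 + 6 + 4 + 7) / 4 = 21/4 = 5.25
  mean(B) = (2 + 5 + 7 + 2) / 4 = 16/4 = 4

Step 2 — sample covariance S[i,j] = (1/(n-1)) · Σ_k (x_{k,i} - mean_i) · (x_{k,j} - mean_j), with n-1 = 3.
  S[A,A] = ((-1.25)·(-1.25) + (0.75)·(0.75) + (-1.25)·(-1.25) + (1.75)·(1.75)) / 3 = 6.75/3 = 2.25
  S[A,B] = ((-1.25)·(-2) + (0.75)·(1) + (-1.25)·(3) + (1.75)·(-2)) / 3 = -4/3 = -1.3333
  S[B,B] = ((-2)·(-2) + (1)·(1) + (3)·(3) + (-2)·(-2)) / 3 = 18/3 = 6

S is symmetric (S[j,i] = S[i,j]). Assembling:

S = [[2.25, -1.3333],
 [-1.3333, 6]]


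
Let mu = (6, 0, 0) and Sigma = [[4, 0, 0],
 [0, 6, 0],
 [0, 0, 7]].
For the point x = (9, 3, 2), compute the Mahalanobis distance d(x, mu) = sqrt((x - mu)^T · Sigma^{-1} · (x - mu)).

Step 1 — centre the observation: (x - mu) = (3, 3, 2).

Step 2 — invert Sigma (cofactor / det for 3×3, or solve directly):
  Sigma^{-1} = [[0.25, 0, 0],
 [0, 0.1667, 0],
 [0, 0, 0.1429]].

Step 3 — form the quadratic (x - mu)^T · Sigma^{-1} · (x - mu):
  Sigma^{-1} · (x - mu) = (0.75, 0.5, 0.2857).
  (x - mu)^T · [Sigma^{-1} · (x - mu)] = (3)·(0.75) + (3)·(0.5) + (2)·(0.2857) = 4.3214.

Step 4 — take square root: d = √(4.3214) ≈ 2.0788.

d(x, mu) = √(4.3214) ≈ 2.0788


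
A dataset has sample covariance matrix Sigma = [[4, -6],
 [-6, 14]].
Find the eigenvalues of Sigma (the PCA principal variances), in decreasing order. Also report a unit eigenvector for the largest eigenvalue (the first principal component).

Step 1 — characteristic polynomial of 2×2 Sigma:
  det(Sigma - λI) = λ² - trace · λ + det = 0.
  trace = 4 + 14 = 18, det = 4·14 - (-6)² = 20.
Step 2 — discriminant:
  Δ = trace² - 4·det = 324 - 80 = 244.
Step 3 — eigenvalues:
  λ = (trace ± √Δ)/2 = (18 ± 15.6205)/2,
  λ_1 = 16.8102,  λ_2 = 1.1898.

Step 4 — unit eigenvector for λ_1: solve (Sigma - λ_1 I)v = 0. First row:
  (4 - 16.8102)·v_x + (-6)·v_y = 0, i.e. (-12.8102)·v_x + (-6)·v_y = 0,
  so v ∝ (b, λ_1 - a) = (-6, 12.8102); multiply by -1 so the first entry is positive: u = (6, -12.8102).
  ||u|| = √((6)² + (-12.8102)²) = √(200.1025) ≈ 14.1458,
  v_1 = u/||u|| ≈ (0.4242, -0.9056) (||v_1|| = 1).

λ_1 = 16.8102,  λ_2 = 1.1898;  v_1 ≈ (0.4242, -0.9056)


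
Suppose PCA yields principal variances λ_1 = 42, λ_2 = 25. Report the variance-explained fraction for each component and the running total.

Step 1 — total variance = trace(Sigma) = Σ λ_i = 42 + 25 = 67.

Step 2 — fraction explained by component i = λ_i / Σ λ:
  PC1: 42/67 = 0.6269
  PC2: 25/67 = 0.3731

Step 3 — cumulative fraction after k components = (λ_1 + ... + λ_k) / Σ λ:
  k = 1: 42/67 = 0.6269
  k = 2: (42 + 25)/67 = 67/67 = 1

Summary (fraction, with percent):

explained: PC1 0.6269 (62.69%), PC2 0.3731 (37.31%);  cumulative: 0.6269, 1


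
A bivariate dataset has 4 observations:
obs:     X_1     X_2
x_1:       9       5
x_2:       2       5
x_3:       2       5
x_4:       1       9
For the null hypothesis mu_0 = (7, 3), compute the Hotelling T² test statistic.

Step 1 — sample mean vector:
  mean(X_1) = (9 + 2 + 2 + 1) / 4 = 14/4 = 3.5
  mean(X_2) = (5 + 5 + 5 + 9) / 4 = 24/4 = 6
  x̄ = (3.5, 6),  deviation x̄ - mu_0 = (3.5, 6) - (7, 3) = (-3.5, 3).

Step 2 — sample covariance matrix, S[i,j] = (1/(n-1)) · Σ_k (x_{k,i} - mean_i) · (x_{k,j} - mean_j), divisor n-1 = 3:
  S[X_1,X_1] = ((5.5)·(5.5) + (-1.5)·(-1.5) + (-1.5)·(-1.5) + (-2.5)·(-2.5)) / 3 = 41/3 = 13.6667
  S[X_1,X_2] = ((5.5)·(-1) + (-1.5)·(-1) + (-1.5)·(-1) + (-2.5)·(3)) / 3 = -10/3 = -3.3333
  S[X_2,X_2] = ((-1)·(-1) + (-1)·(-1) + (-1)·(-1) + (3)·(3)) / 3 = 12/3 = 4
  S = [[13.6667, -3.3333],
 [-3.3333, 4]].

Step 3 — invert S. det(S) = 13.6667·4 - (-3.3333)² = 43.5556.
  S^{-1} = (1/det) · [[d, -b], [-b, a]] = [[0.0918, 0.0765],
 [0.0765, 0.3138]].

Step 4 — quadratic form (x̄ - mu_0)^T · S^{-1} · (x̄ - mu_0):
  S^{-1} · (x̄ - mu_0) = (-0.0918, 0.6735),
  (x̄ - mu_0)^T · [...] = (-3.5)·(-0.0918) + (3)·(0.6735) = 2.3418.

Step 5 — scale by n: T² = 4 · 2.3418 = 9.3673.

T² ≈ 9.3673


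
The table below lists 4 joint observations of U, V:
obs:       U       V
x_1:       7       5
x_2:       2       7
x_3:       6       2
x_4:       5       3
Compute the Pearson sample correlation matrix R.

Step 1 — column means:
  mean(U) = (7 + 2 + 6 + 5) / 4 = 20/4 = 5
  mean(V) = (5 + 7 + 2 + 3) / 4 = 17/4 = 4.25

Step 2 — sample variances and covariances s[i,j] = (1/(n-1)) · Σ_k (x_{k,i} - mean_i) · (x_{k,j} - mean_j), with n-1 = 3:
  s[U,U] = ((2)·(2) + (-3)·(-3) + (1)·(1) + (0)·(0)) / 3 = 14/3 = 4.6667
  s[U,V] = ((2)·(0.75) + (-3)·(2.75) + (1)·(-2.25) + (0)·(-1.25)) / 3 = -9/3 = -3
  s[V,V] = ((0.75)·(0.75) + (2.75)·(2.75) + (-2.25)·(-2.25) + (-1.25)·(-1.25)) / 3 = 14.75/3 = 4.9167
  Sample standard deviations s_i = √(s[i,i]):
  s(U) = √(4.6667) = 2.1602
  s(V) = √(4.9167) = 2.2174

Step 3 — r_{ij} = s_{ij} / (s_i · s_j):
  r[U,U] = 1 (diagonal).
  r[U,V] = -3 / (2.1602 · 2.2174) = -3 / 4.79 = -0.6263
  r[V,V] = 1 (diagonal).

R is symmetric with unit diagonal. Assembling:

R = [[1, -0.6263],
 [-0.6263, 1]]


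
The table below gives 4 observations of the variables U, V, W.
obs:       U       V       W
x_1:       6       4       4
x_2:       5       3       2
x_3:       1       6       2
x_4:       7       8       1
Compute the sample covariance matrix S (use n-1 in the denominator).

Step 1 — column means:
  mean(U) = (6 + 5 + 1 + 7) / 4 = 19/4 = 4.75
  mean(V) = (4 + 3 + 6 + 8) / 4 = 21/4 = 5.25
  mean(W) = (4 + 2 + 2 + 1) / 4 = 9/4 = 2.25

Step 2 — sample covariance S[i,j] = (1/(n-1)) · Σ_k (x_{k,i} - mean_i) · (x_{k,j} - mean_j), with n-1 = 3.
  S[U,U] = ((1.25)·(1.25) + (0.25)·(0.25) + (-3.75)·(-3.75) + (2.25)·(2.25)) / 3 = 20.75/3 = 6.9167
  S[U,V] = ((1.25)·(-1.25) + (0.25)·(-2.25) + (-3.75)·(0.75) + (2.25)·(2.75)) / 3 = 1.25/3 = 0.4167
  S[U,W] = ((1.25)·(1.75) + (0.25)·(-0.25) + (-3.75)·(-0.25) + (2.25)·(-1.25)) / 3 = 0.25/3 = 0.0833
  S[V,V] = ((-1.25)·(-1.25) + (-2.25)·(-2.25) + (0.75)·(0.75) + (2.75)·(2.75)) / 3 = 14.75/3 = 4.9167
  S[V,W] = ((-1.25)·(1.75) + (-2.25)·(-0.25) + (0.75)·(-0.25) + (2.75)·(-1.25)) / 3 = -5.25/3 = -1.75
  S[W,W] = ((1.75)·(1.75) + (-0.25)·(-0.25) + (-0.25)·(-0.25) + (-1.25)·(-1.25)) / 3 = 4.75/3 = 1.5833

S is symmetric (S[j,i] = S[i,j]). Assembling:

S = [[6.9167, 0.4167, 0.0833],
 [0.4167, 4.9167, -1.75],
 [0.0833, -1.75, 1.5833]]


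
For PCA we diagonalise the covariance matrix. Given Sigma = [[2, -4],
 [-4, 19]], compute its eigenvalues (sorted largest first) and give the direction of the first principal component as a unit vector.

Step 1 — characteristic polynomial of 2×2 Sigma:
  det(Sigma - λI) = λ² - trace · λ + det = 0.
  trace = 2 + 19 = 21, det = 2·19 - (-4)² = 22.
Step 2 — discriminant:
  Δ = trace² - 4·det = 441 - 88 = 353.
Step 3 — eigenvalues:
  λ = (trace ± √Δ)/2 = (21 ± 18.7883)/2,
  λ_1 = 19.8941,  λ_2 = 1.1059.

Step 4 — unit eigenvector for λ_1: solve (Sigma - λ_1 I)v = 0. First row:
  (2 - 19.8941)·v_x + (-4)·v_y = 0, i.e. (-17.8941)·v_x + (-4)·v_y = 0,
  so v ∝ (b, λ_1 - a) = (-4, 17.8941); multiply by -1 so the first entry is positive: u = (4, -17.8941).
  ||u|| = √((4)² + (-17.8941)²) = √(336.2005) ≈ 18.3358,
  v_1 = u/||u|| ≈ (0.2182, -0.9759) (||v_1|| = 1).

λ_1 = 19.8941,  λ_2 = 1.1059;  v_1 ≈ (0.2182, -0.9759)


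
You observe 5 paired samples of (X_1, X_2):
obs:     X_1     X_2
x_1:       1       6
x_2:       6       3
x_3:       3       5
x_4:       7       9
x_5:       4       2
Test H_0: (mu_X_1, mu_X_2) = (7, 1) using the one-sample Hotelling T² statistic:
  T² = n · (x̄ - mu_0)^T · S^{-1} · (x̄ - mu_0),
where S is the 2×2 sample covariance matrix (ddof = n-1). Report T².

Step 1 — sample mean vector:
  mean(X_1) = (1 + 6 + 3 + 7 + 4) / 5 = 21/5 = 4.2
  mean(X_2) = (6 + 3 + 5 + 9 + 2) / 5 = 25/5 = 5
  x̄ = (4.2, 5),  deviation x̄ - mu_0 = (4.2, 5) - (7, 1) = (-2.8, 4).

Step 2 — sample covariance matrix, S[i,j] = (1/(n-1)) · Σ_k (x_{k,i} - mean_i) · (x_{k,j} - mean_j), divisor n-1 = 4:
  S[X_1,X_1] = ((-3.2)·(-3.2) + (1.8)·(1.8) + (-1.2)·(-1.2) + (2.8)·(2.8) + (-0.2)·(-0.2)) / 4 = 22.8/4 = 5.7
  S[X_1,X_2] = ((-3.2)·(1) + (1.8)·(-2) + (-1.2)·(0) + (2.8)·(4) + (-0.2)·(-3)) / 4 = 5/4 = 1.25
  S[X_2,X_2] = ((1)·(1) + (-2)·(-2) + (0)·(0) + (4)·(4) + (-3)·(-3)) / 4 = 30/4 = 7.5
  S = [[5.7, 1.25],
 [1.25, 7.5]].

Step 3 — invert S. det(S) = 5.7·7.5 - (1.25)² = 41.1875.
  S^{-1} = (1/det) · [[d, -b], [-b, a]] = [[0.1821, -0.0303],
 [-0.0303, 0.1384]].

Step 4 — quadratic form (x̄ - mu_0)^T · S^{-1} · (x̄ - mu_0):
  S^{-1} · (x̄ - mu_0) = (-0.6313, 0.6385),
  (x̄ - mu_0)^T · [...] = (-2.8)·(-0.6313) + (4)·(0.6385) = 4.3217.

Step 5 — scale by n: T² = 5 · 4.3217 = 21.6085.

T² ≈ 21.6085


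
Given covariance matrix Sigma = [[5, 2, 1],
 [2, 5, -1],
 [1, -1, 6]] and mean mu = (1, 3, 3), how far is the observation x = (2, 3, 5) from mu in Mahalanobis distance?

Step 1 — centre the observation: (x - mu) = (1, 0, 2).

Step 2 — invert Sigma (cofactor / det for 3×3, or solve directly):
  Sigma^{-1} = [[0.2589, -0.1161, -0.0625],
 [-0.1161, 0.2589, 0.0625],
 [-0.0625, 0.0625, 0.1875]].

Step 3 — form the quadratic (x - mu)^T · Sigma^{-1} · (x - mu):
  Sigma^{-1} · (x - mu) = (0.1339, 0.0089, 0.3125).
  (x - mu)^T · [Sigma^{-1} · (x - mu)] = (1)·(0.1339) + (0)·(0.0089) + (2)·(0.3125) = 0.7589.

Step 4 — take square root: d = √(0.7589) ≈ 0.8712.

d(x, mu) = √(0.7589) ≈ 0.8712


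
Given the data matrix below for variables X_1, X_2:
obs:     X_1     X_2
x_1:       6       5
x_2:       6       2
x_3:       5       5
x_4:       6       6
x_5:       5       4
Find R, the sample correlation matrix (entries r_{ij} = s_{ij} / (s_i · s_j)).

Step 1 — column means:
  mean(X_1) = (6 + 6 + 5 + 6 + 5) / 5 = 28/5 = 5.6
  mean(X_2) = (5 + 2 + 5 + 6 + 4) / 5 = 22/5 = 4.4

Step 2 — sample variances and covariances s[i,j] = (1/(n-1)) · Σ_k (x_{k,i} - mean_i) · (x_{k,j} - mean_j), with n-1 = 4:
  s[X_1,X_1] = ((0.4)·(0.4) + (0.4)·(0.4) + (-0.6)·(-0.6) + (0.4)·(0.4) + (-0.6)·(-0.6)) / 4 = 1.2/4 = 0.3
  s[X_1,X_2] = ((0.4)·(0.6) + (0.4)·(-2.4) + (-0.6)·(0.6) + (0.4)·(1.6) + (-0.6)·(-0.4)) / 4 = -0.2/4 = -0.05
  s[X_2,X_2] = ((0.6)·(0.6) + (-2.4)·(-2.4) + (0.6)·(0.6) + (1.6)·(1.6) + (-0.4)·(-0.4)) / 4 = 9.2/4 = 2.3
  Sample standard deviations s_i = √(s[i,i]):
  s(X_1) = √(0.3) = 0.5477
  s(X_2) = √(2.3) = 1.5166

Step 3 — r_{ij} = s_{ij} / (s_i · s_j):
  r[X_1,X_1] = 1 (diagonal).
  r[X_1,X_2] = -0.05 / (0.5477 · 1.5166) = -0.05 / 0.8307 = -0.0602
  r[X_2,X_2] = 1 (diagonal).

R is symmetric with unit diagonal. Assembling:

R = [[1, -0.0602],
 [-0.0602, 1]]


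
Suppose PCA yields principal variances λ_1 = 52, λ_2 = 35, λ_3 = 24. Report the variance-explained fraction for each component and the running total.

Step 1 — total variance = trace(Sigma) = Σ λ_i = 52 + 35 + 24 = 111.

Step 2 — fraction explained by component i = λ_i / Σ λ:
  PC1: 52/111 = 0.4685
  PC2: 35/111 = 0.3153
  PC3: 24/111 = 0.2162

Step 3 — cumulative fraction after k components = (λ_1 + ... + λ_k) / Σ λ:
  k = 1: 52/111 = 0.4685
  k = 2: (52 + 35)/111 = 87/111 = 0.7838
  k = 3: (52 + 35 + 24)/111 = 111/111 = 1

Summary (fraction, with percent):

explained: PC1 0.4685 (46.85%), PC2 0.3153 (31.53%), PC3 0.2162 (21.62%);  cumulative: 0.4685, 0.7838, 1


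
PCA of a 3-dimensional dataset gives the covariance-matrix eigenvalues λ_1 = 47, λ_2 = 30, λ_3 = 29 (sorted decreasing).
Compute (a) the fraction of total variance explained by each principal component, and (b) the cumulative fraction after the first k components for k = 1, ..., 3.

Step 1 — total variance = trace(Sigma) = Σ λ_i = 47 + 30 + 29 = 106.

Step 2 — fraction explained by component i = λ_i / Σ λ:
  PC1: 47/106 = 0.4434
  PC2: 30/106 = 0.283
  PC3: 29/106 = 0.2736

Step 3 — cumulative fraction after k components = (λ_1 + ... + λ_k) / Σ λ:
  k = 1: 47/106 = 0.4434
  k = 2: (47 + 30)/106 = 77/106 = 0.7264
  k = 3: (47 + 30 + 29)/106 = 106/106 = 1

Summary (fraction, with percent):

explained: PC1 0.4434 (44.34%), PC2 0.283 (28.3%), PC3 0.2736 (27.36%);  cumulative: 0.4434, 0.7264, 1


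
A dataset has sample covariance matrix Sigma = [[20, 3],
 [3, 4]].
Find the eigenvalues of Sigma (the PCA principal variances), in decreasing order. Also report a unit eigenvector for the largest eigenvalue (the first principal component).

Step 1 — characteristic polynomial of 2×2 Sigma:
  det(Sigma - λI) = λ² - trace · λ + det = 0.
  trace = 20 + 4 = 24, det = 20·4 - (3)² = 71.
Step 2 — discriminant:
  Δ = trace² - 4·det = 576 - 284 = 292.
Step 3 — eigenvalues:
  λ = (trace ± √Δ)/2 = (24 ± 17.088)/2,
  λ_1 = 20.544,  λ_2 = 3.456.

Step 4 — unit eigenvector for λ_1: solve (Sigma - λ_1 I)v = 0. First row:
  (20 - 20.544)·v_x + (3)·v_y = 0, i.e. (-0.544)·v_x + (3)·v_y = 0,
  so v ∝ (b, λ_1 - a) = (3, 0.544) = u.
  ||u|| = √((3)² + (0.544)²) = √(9.2959) ≈ 3.0489,
  v_1 = u/||u|| ≈ (0.984, 0.1784) (||v_1|| = 1).

λ_1 = 20.544,  λ_2 = 3.456;  v_1 ≈ (0.984, 0.1784)


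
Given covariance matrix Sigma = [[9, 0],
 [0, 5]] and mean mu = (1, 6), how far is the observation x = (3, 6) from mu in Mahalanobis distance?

Step 1 — centre the observation: (x - mu) = (2, 0).

Step 2 — invert Sigma. det(Sigma) = 9·5 - (0)² = 45.
  Sigma^{-1} = (1/det) · [[d, -b], [-b, a]] = [[0.1111, 0],
 [0, 0.2]].

Step 3 — form the quadratic (x - mu)^T · Sigma^{-1} · (x - mu):
  Sigma^{-1} · (x - mu) = (0.2222, 0).
  (x - mu)^T · [Sigma^{-1} · (x - mu)] = (2)·(0.2222) + (0)·(0) = 0.4444.

Step 4 — take square root: d = √(0.4444) ≈ 0.6667.

d(x, mu) = √(0.4444) ≈ 0.6667


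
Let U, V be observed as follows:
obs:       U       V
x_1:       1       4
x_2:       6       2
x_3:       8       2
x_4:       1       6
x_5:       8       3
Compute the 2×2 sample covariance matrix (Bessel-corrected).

Step 1 — column means:
  mean(U) = (1 + 6 + 8 + 1 + 8) / 5 = 24/5 = 4.8
  mean(V) = (4 + 2 + 2 + 6 + 3) / 5 = 17/5 = 3.4

Step 2 — sample covariance S[i,j] = (1/(n-1)) · Σ_k (x_{k,i} - mean_i) · (x_{k,j} - mean_j), with n-1 = 4.
  S[U,U] = ((-3.8)·(-3.8) + (1.2)·(1.2) + (3.2)·(3.2) + (-3.8)·(-3.8) + (3.2)·(3.2)) / 4 = 50.8/4 = 12.7
  S[U,V] = ((-3.8)·(0.6) + (1.2)·(-1.4) + (3.2)·(-1.4) + (-3.8)·(2.6) + (3.2)·(-0.4)) / 4 = -19.6/4 = -4.9
  S[V,V] = ((0.6)·(0.6) + (-1.4)·(-1.4) + (-1.4)·(-1.4) + (2.6)·(2.6) + (-0.4)·(-0.4)) / 4 = 11.2/4 = 2.8

S is symmetric (S[j,i] = S[i,j]). Assembling:

S = [[12.7, -4.9],
 [-4.9, 2.8]]


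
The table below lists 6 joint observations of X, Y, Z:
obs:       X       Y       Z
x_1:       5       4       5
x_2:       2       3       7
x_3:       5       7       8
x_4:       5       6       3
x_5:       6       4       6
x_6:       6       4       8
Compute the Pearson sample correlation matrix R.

Step 1 — column means:
  mean(X) = (5 + 2 + 5 + 5 + 6 + 6) / 6 = 29/6 = 4.8333
  mean(Y) = (4 + 3 + 7 + 6 + 4 + 4) / 6 = 28/6 = 4.6667
  mean(Z) = (5 + 7 + 8 + 3 + 6 + 8) / 6 = 37/6 = 6.1667

Step 2 — sample variances and covariances s[i,j] = (1/(n-1)) · Σ_k (x_{k,i} - mean_i) · (x_{k,j} - mean_j), with n-1 = 5:
  s[X,X] = ((0.1667)·(0.1667) + (-2.8333)·(-2.8333) + (0.1667)·(0.1667) + (0.1667)·(0.1667) + (1.1667)·(1.1667) + (1.1667)·(1.1667)) / 5 = 10.8333/5 = 2.1667
  s[X,Y] = ((0.1667)·(-0.6667) + (-2.8333)·(-1.6667) + (0.1667)·(2.3333) + (0.1667)·(1.3333) + (1.1667)·(-0.6667) + (1.1667)·(-0.6667)) / 5 = 3.6667/5 = 0.7333
  s[X,Z] = ((0.1667)·(-1.1667) + (-2.8333)·(0.8333) + (0.1667)·(1.8333) + (0.1667)·(-3.1667) + (1.1667)·(-0.1667) + (1.1667)·(1.8333)) / 5 = -0.8333/5 = -0.1667
  s[Y,Y] = ((-0.6667)·(-0.6667) + (-1.6667)·(-1.6667) + (2.3333)·(2.3333) + (1.3333)·(1.3333) + (-0.6667)·(-0.6667) + (-0.6667)·(-0.6667)) / 5 = 11.3333/5 = 2.2667
  s[Y,Z] = ((-0.6667)·(-1.1667) + (-1.6667)·(0.8333) + (2.3333)·(1.8333) + (1.3333)·(-3.1667) + (-0.6667)·(-0.1667) + (-0.6667)·(1.8333)) / 5 = -1.6667/5 = -0.3333
  s[Z,Z] = ((-1.1667)·(-1.1667) + (0.8333)·(0.8333) + (1.8333)·(1.8333) + (-3.1667)·(-3.1667) + (-0.1667)·(-0.1667) + (1.8333)·(1.8333)) / 5 = 18.8333/5 = 3.7667
  Sample standard deviations s_i = √(s[i,i]):
  s(X) = √(2.1667) = 1.472
  s(Y) = √(2.2667) = 1.5055
  s(Z) = √(3.7667) = 1.9408

Step 3 — r_{ij} = s_{ij} / (s_i · s_j):
  r[X,X] = 1 (diagonal).
  r[X,Y] = 0.7333 / (1.472 · 1.5055) = 0.7333 / 2.2161 = 0.3309
  r[X,Z] = -0.1667 / (1.472 · 1.9408) = -0.1667 / 2.8568 = -0.0583
  r[Y,Y] = 1 (diagonal).
  r[Y,Z] = -0.3333 / (1.5055 · 1.9408) = -0.3333 / 2.9219 = -0.1141
  r[Z,Z] = 1 (diagonal).

R is symmetric with unit diagonal. Assembling:

R = [[1, 0.3309, -0.0583],
 [0.3309, 1, -0.1141],
 [-0.0583, -0.1141, 1]]


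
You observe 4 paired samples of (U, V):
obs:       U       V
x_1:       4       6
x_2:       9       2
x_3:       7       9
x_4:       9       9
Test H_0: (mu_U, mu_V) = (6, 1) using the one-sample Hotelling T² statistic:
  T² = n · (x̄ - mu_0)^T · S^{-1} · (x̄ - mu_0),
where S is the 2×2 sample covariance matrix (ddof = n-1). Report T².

Step 1 — sample mean vector:
  mean(U) = (4 + 9 + 7 + 9) / 4 = 29/4 = 7.25
  mean(V) = (6 + 2 + 9 + 9) / 4 = 26/4 = 6.5
  x̄ = (7.25, 6.5),  deviation x̄ - mu_0 = (7.25, 6.5) - (6, 1) = (1.25, 5.5).

Step 2 — sample covariance matrix, S[i,j] = (1/(n-1)) · Σ_k (x_{k,i} - mean_i) · (x_{k,j} - mean_j), divisor n-1 = 3:
  S[U,U] = ((-3.25)·(-3.25) + (1.75)·(1.75) + (-0.25)·(-0.25) + (1.75)·(1.75)) / 3 = 16.75/3 = 5.5833
  S[U,V] = ((-3.25)·(-0.5) + (1.75)·(-4.5) + (-0.25)·(2.5) + (1.75)·(2.5)) / 3 = -2.5/3 = -0.8333
  S[V,V] = ((-0.5)·(-0.5) + (-4.5)·(-4.5) + (2.5)·(2.5) + (2.5)·(2.5)) / 3 = 33/3 = 11
  S = [[5.5833, -0.8333],
 [-0.8333, 11]].

Step 3 — invert S. det(S) = 5.5833·11 - (-0.8333)² = 60.7222.
  S^{-1} = (1/det) · [[d, -b], [-b, a]] = [[0.1812, 0.0137],
 [0.0137, 0.0919]].

Step 4 — quadratic form (x̄ - mu_0)^T · S^{-1} · (x̄ - mu_0):
  S^{-1} · (x̄ - mu_0) = (0.3019, 0.5229),
  (x̄ - mu_0)^T · [...] = (1.25)·(0.3019) + (5.5)·(0.5229) = 3.2532.

Step 5 — scale by n: T² = 4 · 3.2532 = 13.0128.

T² ≈ 13.0128


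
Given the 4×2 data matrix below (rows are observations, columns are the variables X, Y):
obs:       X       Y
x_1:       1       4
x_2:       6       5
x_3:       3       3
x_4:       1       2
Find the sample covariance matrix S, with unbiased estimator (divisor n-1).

Step 1 — column means:
  mean(X) = (1 + 6 + 3 + 1) / 4 = 11/4 = 2.75
  mean(Y) = (4 + 5 + 3 + 2) / 4 = 14/4 = 3.5

Step 2 — sample covariance S[i,j] = (1/(n-1)) · Σ_k (x_{k,i} - mean_i) · (x_{k,j} - mean_j), with n-1 = 3.
  S[X,X] = ((-1.75)·(-1.75) + (3.25)·(3.25) + (0.25)·(0.25) + (-1.75)·(-1.75)) / 3 = 16.75/3 = 5.5833
  S[X,Y] = ((-1.75)·(0.5) + (3.25)·(1.5) + (0.25)·(-0.5) + (-1.75)·(-1.5)) / 3 = 6.5/3 = 2.1667
  S[Y,Y] = ((0.5)·(0.5) + (1.5)·(1.5) + (-0.5)·(-0.5) + (-1.5)·(-1.5)) / 3 = 5/3 = 1.6667

S is symmetric (S[j,i] = S[i,j]). Assembling:

S = [[5.5833, 2.1667],
 [2.1667, 1.6667]]
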